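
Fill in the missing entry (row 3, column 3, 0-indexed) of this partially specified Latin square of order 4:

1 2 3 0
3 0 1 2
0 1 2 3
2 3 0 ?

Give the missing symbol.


Row 3 contains symbols [0, 2, 3] — missing [1].
Column 3 contains symbols [0, 2, 3] — missing [1].
The missing symbol must appear in both missing sets; intersection = [1].
Therefore the hidden value is 1.

Missing value = 1.


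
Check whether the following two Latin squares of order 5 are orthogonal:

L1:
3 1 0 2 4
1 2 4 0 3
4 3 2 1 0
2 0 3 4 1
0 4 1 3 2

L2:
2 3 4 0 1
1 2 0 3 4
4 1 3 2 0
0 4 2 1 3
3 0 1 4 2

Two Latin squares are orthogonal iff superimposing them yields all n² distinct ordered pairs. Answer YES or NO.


Form the n² = 25 superimposed pairs (L1[i][j], L2[i][j]), row by row (rows and columns indexed from 0):
row 0: (3,2) (1,3) (0,4) (2,0) (4,1)
row 1: (1,1) (2,2) (4,0) (0,3) (3,4)
row 2: (4,4) (3,1) (2,3) (1,2) (0,0)
row 3: (2,0) (0,4) (3,2) (4,1) (1,3)
row 4: (0,3) (4,0) (1,1) (3,4) (2,2)
Orthogonality requires all 25 pairs distinct.
But the pair (2,0) repeats: cell (0,3) has L1 = 2, L2 = 0, and cell (3,0) has L1 = 2, L2 = 0.
A repeated pair means some other pair never occurs (only 15 distinct pairs out of 25), so the squares are not orthogonal.
Conclusion: NO.

NO


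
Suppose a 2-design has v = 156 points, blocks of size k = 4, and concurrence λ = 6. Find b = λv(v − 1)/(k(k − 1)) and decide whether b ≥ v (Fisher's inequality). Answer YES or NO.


b = λv(v − 1)/(k(k − 1)) = 6·156·155/(4·3) = 145080/12 = 12090.
Compare with v = 156: b ≥ v, so Fisher's inequality holds.

YES


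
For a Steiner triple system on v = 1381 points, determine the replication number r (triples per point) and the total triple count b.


An STS(v) is a 2-(v, 3, 1) BIBD: block size k = 3, λ = 1.
Replication: r(k − 1) = λ(v − 1) ⇒ r·2 = 1381 − 1 = 1380 ⇒ r = 690.
Block count: b = v(v − 1)/6 = 1381·1380/6 = 1905780/6 = 317630.
(Check via bk = vr: 317630·3 = 952890 = 1381·690 = 952890 ✓.)

r = 690, b = 317630.


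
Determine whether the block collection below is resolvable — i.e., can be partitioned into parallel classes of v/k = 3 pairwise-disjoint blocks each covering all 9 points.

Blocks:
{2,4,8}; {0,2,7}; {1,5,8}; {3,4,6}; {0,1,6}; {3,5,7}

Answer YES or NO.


v = 9, block size k = 3, number of blocks = 6.
For resolvability, blocks must partition into parallel classes of size v/k = 3.
Total blocks must therefore be a multiple of 3: 6 = 3·2 + 0 ⇒ divisible ✓.
Greedy packing gives 2 candidate class(es). Each should be a full parallel class (size 3, covers all 9 points).
  Class 1 (3 blocks): {2,4,8}; {0,1,6}; {3,5,7}. Points covered: [0, 1, 2, 3, 4, 5, 6, 7, 8].
  Class 2 (3 blocks): {0,2,7}; {1,5,8}; {3,4,6}. Points covered: [0, 1, 2, 3, 4, 5, 6, 7, 8].
All classes full (size 3)? YES. All classes cover every point? YES.
Resolvable? YES.

YES


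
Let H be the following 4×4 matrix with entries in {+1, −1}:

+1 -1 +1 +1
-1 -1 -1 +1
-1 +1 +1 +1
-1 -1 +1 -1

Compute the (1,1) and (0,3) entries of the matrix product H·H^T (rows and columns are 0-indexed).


Row 0 of H: [1, -1, 1, 1].
Row 1 of H: [-1, -1, -1, 1].
Row 3 of H: [-1, -1, 1, -1].
(H·H^T)[1][1] = Σ_j H[1][j]·H[1][j] = (-1)² + (-1)² + (-1)² + (1)² = 1 + 1 + 1 + 1 = 4.
(H·H^T)[0][3] = Σ_j H[0][j]·H[3][j] = (1)·(-1) + (-1)·(-1) + (1)·(1) + (1)·(-1) = -1 + 1 + 1 + -1 = 0.
So rows 0 and 3 are orthogonal; the diagonal entry equals n = 4.

(1,1) entry = 4; (0,3) entry = 0.


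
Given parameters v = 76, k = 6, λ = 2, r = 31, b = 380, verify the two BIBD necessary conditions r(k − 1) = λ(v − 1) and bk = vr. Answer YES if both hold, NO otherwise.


Condition (i): r(k − 1) = 31·5 = 155; λ(v − 1) = 2·75 = 150. Match? NO.
Condition (ii): bk = 380·6 = 2280; vr = 76·31 = 2356. Match? NO.
Both conditions hold? NO.

NO


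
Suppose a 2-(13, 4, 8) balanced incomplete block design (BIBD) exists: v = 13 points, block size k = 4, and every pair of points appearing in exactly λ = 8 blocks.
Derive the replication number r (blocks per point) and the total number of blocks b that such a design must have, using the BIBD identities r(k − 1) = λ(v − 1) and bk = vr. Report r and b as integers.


Any 2-(v, k, λ) BIBD satisfies two necessary conditions:
  (i)  Each point sits in r blocks, and counting incidences through any fixed point gives r(k − 1) = λ(v − 1), so r = λ(v − 1)/(k − 1).
  (ii) Total incidences bk = vr, so b = vr/k.
Step 1: r = λ(v − 1)/(k − 1) = 8·(13 − 1)/(4 − 1) = 8·12/3 = 96/3 = 32.
Step 2: b = vr/k = 13·32/4 = 416/4 = 104.
Check integrality: r = 32 ∈ Z ✓, b = 104 ∈ Z ✓.
(These identities are necessary conditions: they determine r and b for any design with these parameters, but do not by themselves prove that one exists.)

r = 32, b = 104.


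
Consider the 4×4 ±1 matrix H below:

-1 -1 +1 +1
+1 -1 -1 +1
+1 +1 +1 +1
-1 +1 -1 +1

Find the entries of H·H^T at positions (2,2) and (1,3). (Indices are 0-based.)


Row 1 of H: [1, -1, -1, 1].
Row 2 of H: [1, 1, 1, 1].
Row 3 of H: [-1, 1, -1, 1].
(H·H^T)[2][2] = Σ_j H[2][j]·H[2][j] = (1)² + (1)² + (1)² + (1)² = 1 + 1 + 1 + 1 = 4.
(H·H^T)[1][3] = Σ_j H[1][j]·H[3][j] = (1)·(-1) + (-1)·(1) + (-1)·(-1) + (1)·(1) = -1 + -1 + 1 + 1 = 0.
So rows 1 and 3 are orthogonal; the diagonal entry equals n = 4.

(2,2) entry = 4; (1,3) entry = 0.


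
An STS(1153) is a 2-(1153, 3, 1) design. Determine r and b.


An STS(v) is a 2-(v, 3, 1) BIBD: block size k = 3, λ = 1.
Replication: r(k − 1) = λ(v − 1) ⇒ r·2 = 1153 − 1 = 1152 ⇒ r = 576.
Block count: bk = vr ⇒ b·3 = 1153·576 = 664128 ⇒ b = 221376.

r = 576, b = 221376.


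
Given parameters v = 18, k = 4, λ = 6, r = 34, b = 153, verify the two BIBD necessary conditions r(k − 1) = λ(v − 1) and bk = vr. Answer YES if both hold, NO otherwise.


Condition (i): r(k − 1) = 34·3 = 102; λ(v − 1) = 6·17 = 102. Match? YES.
Condition (ii): bk = 153·4 = 612; vr = 18·34 = 612. Match? YES.
Both conditions hold? YES.

YES


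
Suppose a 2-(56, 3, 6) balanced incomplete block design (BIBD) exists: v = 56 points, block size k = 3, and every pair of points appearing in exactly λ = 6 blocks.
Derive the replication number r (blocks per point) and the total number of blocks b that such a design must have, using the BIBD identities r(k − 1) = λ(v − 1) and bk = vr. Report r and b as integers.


Any 2-(v, k, λ) BIBD satisfies two necessary conditions:
  (i)  Each point sits in r blocks, and counting incidences through any fixed point gives r(k − 1) = λ(v − 1), so r = λ(v − 1)/(k − 1).
  (ii) Total incidences bk = vr, so b = vr/k.
Step 1: r = λ(v − 1)/(k − 1) = 6·(56 − 1)/(3 − 1) = 6·55/2 = 330/2 = 165.
Step 2: b = vr/k = 56·165/3 = 9240/3 = 3080.
Check integrality: r = 165 ∈ Z ✓, b = 3080 ∈ Z ✓.
(These identities are necessary conditions: they determine r and b for any design with these parameters, but do not by themselves prove that one exists.)

r = 165, b = 3080.


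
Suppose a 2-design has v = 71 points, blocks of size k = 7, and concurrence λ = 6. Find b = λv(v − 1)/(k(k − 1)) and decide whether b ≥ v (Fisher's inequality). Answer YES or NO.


r = λ(v − 1)/(k − 1) = 6·70/6 = 70.
b = vr/k = 71·70/7 = 710.
Fisher's inequality: b ≥ v ⇔ 710 ≥ 71? YES.

YES


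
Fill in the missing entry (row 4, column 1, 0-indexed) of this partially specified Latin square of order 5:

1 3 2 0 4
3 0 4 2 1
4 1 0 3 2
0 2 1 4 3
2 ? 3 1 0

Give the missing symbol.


Row 4 contains symbols [0, 1, 2, 3] — missing [4].
Column 1 contains symbols [0, 1, 2, 3] — missing [4].
The missing symbol must appear in both missing sets; intersection = [4].
Therefore the hidden value is 4.

Missing value = 4.


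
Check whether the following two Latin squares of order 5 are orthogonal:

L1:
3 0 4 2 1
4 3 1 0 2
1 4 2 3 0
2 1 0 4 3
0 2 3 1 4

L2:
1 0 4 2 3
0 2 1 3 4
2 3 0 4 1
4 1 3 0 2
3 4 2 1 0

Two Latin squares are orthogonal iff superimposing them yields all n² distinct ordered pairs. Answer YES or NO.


Form the n² = 25 superimposed pairs (L1[i][j], L2[i][j]), row by row (rows and columns indexed from 0):
row 0: (3,1) (0,0) (4,4) (2,2) (1,3)
row 1: (4,0) (3,2) (1,1) (0,3) (2,4)
row 2: (1,2) (4,3) (2,0) (3,4) (0,1)
row 3: (2,4) (1,1) (0,3) (4,0) (3,2)
row 4: (0,3) (2,4) (3,2) (1,1) (4,0)
Orthogonality requires all 25 pairs distinct.
But the pair (2,4) repeats: cell (1,4) has L1 = 2, L2 = 4, and cell (3,0) has L1 = 2, L2 = 4.
A repeated pair means some other pair never occurs (only 15 distinct pairs out of 25), so the squares are not orthogonal.
Conclusion: NO.

NO


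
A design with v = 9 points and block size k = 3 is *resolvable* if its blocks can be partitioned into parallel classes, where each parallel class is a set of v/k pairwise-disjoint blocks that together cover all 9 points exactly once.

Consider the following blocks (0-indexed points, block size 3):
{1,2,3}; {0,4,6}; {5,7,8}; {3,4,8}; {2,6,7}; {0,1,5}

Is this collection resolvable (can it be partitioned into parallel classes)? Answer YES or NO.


v = 9, block size k = 3, number of blocks = 6.
For resolvability, blocks must partition into parallel classes of size v/k = 3.
Total blocks must therefore be a multiple of 3: 6 = 3·2 + 0 ⇒ divisible ✓.
Greedy packing gives 2 candidate class(es). Each should be a full parallel class (size 3, covers all 9 points).
  Class 1 (3 blocks): {1,2,3}; {0,4,6}; {5,7,8}. Points covered: [0, 1, 2, 3, 4, 5, 6, 7, 8].
  Class 2 (3 blocks): {3,4,8}; {2,6,7}; {0,1,5}. Points covered: [0, 1, 2, 3, 4, 5, 6, 7, 8].
All classes full (size 3)? YES. All classes cover every point? YES.
Resolvable? YES.

YES


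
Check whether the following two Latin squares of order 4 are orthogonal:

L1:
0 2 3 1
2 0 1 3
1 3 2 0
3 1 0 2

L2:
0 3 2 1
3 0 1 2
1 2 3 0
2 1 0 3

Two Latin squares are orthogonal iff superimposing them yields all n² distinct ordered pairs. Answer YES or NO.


Form the n² = 16 superimposed pairs (L1[i][j], L2[i][j]), row by row (rows and columns indexed from 0):
row 0: (0,0) (2,3) (3,2) (1,1)
row 1: (2,3) (0,0) (1,1) (3,2)
row 2: (1,1) (3,2) (2,3) (0,0)
row 3: (3,2) (1,1) (0,0) (2,3)
Orthogonality requires all 16 pairs distinct.
But the pair (2,3) repeats: cell (0,1) has L1 = 2, L2 = 3, and cell (1,0) has L1 = 2, L2 = 3.
A repeated pair means some other pair never occurs (only 4 distinct pairs out of 16), so the squares are not orthogonal.
Conclusion: NO.

NO


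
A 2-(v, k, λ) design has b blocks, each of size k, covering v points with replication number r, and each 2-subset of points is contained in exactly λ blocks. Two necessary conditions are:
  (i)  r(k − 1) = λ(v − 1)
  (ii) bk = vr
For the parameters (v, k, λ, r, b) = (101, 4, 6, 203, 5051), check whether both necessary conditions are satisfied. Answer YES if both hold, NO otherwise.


Condition (i): r(k − 1) = 203·3 = 609; λ(v − 1) = 6·100 = 600. Match? NO.
Condition (ii): bk = 5051·4 = 20204; vr = 101·203 = 20503. Match? NO.
Both conditions hold? NO.

NO


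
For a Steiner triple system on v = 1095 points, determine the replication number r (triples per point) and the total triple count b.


An STS(v) is a 2-(v, 3, 1) BIBD: block size k = 3, λ = 1.
Replication: r(k − 1) = λ(v − 1) ⇒ r·2 = 1095 − 1 = 1094 ⇒ r = 547.
Block count: b = v(v − 1)/6 = 1095·1094/6 = 1197930/6 = 199655.
(Check via bk = vr: 199655·3 = 598965 = 1095·547 = 598965 ✓.)

r = 547, b = 199655.


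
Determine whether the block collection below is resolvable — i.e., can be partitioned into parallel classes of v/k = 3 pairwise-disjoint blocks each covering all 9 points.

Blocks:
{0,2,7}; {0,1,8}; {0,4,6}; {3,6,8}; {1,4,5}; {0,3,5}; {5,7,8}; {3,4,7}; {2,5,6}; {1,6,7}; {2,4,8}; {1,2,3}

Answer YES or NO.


v = 9, block size k = 3, number of blocks = 12.
For resolvability, blocks must partition into parallel classes of size v/k = 3.
Total blocks must therefore be a multiple of 3: 12 = 3·4 + 0 ⇒ divisible ✓.
Greedy packing gives 4 candidate class(es). Each should be a full parallel class (size 3, covers all 9 points).
  Class 1 (3 blocks): {0,2,7}; {3,6,8}; {1,4,5}. Points covered: [0, 1, 2, 3, 4, 5, 6, 7, 8].
  Class 2 (3 blocks): {0,1,8}; {3,4,7}; {2,5,6}. Points covered: [0, 1, 2, 3, 4, 5, 6, 7, 8].
  Class 3 (3 blocks): {0,4,6}; {5,7,8}; {1,2,3}. Points covered: [0, 1, 2, 3, 4, 5, 6, 7, 8].
  Class 4 (3 blocks): {0,3,5}; {1,6,7}; {2,4,8}. Points covered: [0, 1, 2, 3, 4, 5, 6, 7, 8].
All classes full (size 3)? YES. All classes cover every point? YES.
Resolvable? YES.

YES


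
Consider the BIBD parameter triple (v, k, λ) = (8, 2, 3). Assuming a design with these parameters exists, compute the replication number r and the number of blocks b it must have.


Any 2-(v, k, λ) BIBD satisfies two necessary conditions:
  (i)  Each point sits in r blocks, and counting incidences through any fixed point gives r(k − 1) = λ(v − 1), so r = λ(v − 1)/(k − 1).
  (ii) Total incidences bk = vr, so b = vr/k.
Step 1: r = λ(v − 1)/(k − 1) = 3·(8 − 1)/(2 − 1) = 3·7/1 = 21/1 = 21.
Step 2: b = vr/k = 8·21/2 = 168/2 = 84.
Check integrality: r = 21 ∈ Z ✓, b = 84 ∈ Z ✓.
(These identities are necessary conditions: they determine r and b for any design with these parameters, but do not by themselves prove that one exists.)

r = 21, b = 84.


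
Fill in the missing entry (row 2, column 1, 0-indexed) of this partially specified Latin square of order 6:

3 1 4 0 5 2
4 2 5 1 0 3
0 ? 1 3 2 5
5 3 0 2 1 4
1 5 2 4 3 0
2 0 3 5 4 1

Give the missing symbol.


Row 2 contains symbols [0, 1, 2, 3, 5] — missing [4].
Column 1 contains symbols [0, 1, 2, 3, 5] — missing [4].
The missing symbol must appear in both missing sets; intersection = [4].
Therefore the hidden value is 4.

Missing value = 4.


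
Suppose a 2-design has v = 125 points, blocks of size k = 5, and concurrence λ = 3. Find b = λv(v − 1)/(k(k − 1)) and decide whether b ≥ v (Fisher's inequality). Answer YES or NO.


r = λ(v − 1)/(k − 1) = 3·124/4 = 93.
b = vr/k = 125·93/5 = 2325.
Fisher's inequality: b ≥ v ⇔ 2325 ≥ 125? YES.

YES


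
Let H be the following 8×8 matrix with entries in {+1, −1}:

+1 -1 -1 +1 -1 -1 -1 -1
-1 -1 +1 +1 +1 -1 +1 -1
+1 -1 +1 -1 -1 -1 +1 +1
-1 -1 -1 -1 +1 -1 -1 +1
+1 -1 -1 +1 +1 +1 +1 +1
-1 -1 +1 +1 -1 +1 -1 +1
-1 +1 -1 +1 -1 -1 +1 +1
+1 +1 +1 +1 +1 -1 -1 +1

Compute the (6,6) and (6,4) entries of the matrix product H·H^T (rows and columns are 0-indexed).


Row 4 of H: [1, -1, -1, 1, 1, 1, 1, 1].
Row 6 of H: [-1, 1, -1, 1, -1, -1, 1, 1].
(H·H^T)[6][6] = Σ_j H[6][j]·H[6][j] = (-1)² + (1)² + (-1)² + (1)² + (-1)² + (-1)² + (1)² + (1)² = 1 + 1 + 1 + 1 + 1 + 1 + 1 + 1 = 8.
(H·H^T)[6][4] = Σ_j H[6][j]·H[4][j] = (-1)·(1) + (1)·(-1) + (-1)·(-1) + (1)·(1) + (-1)·(1) + (-1)·(1) + (1)·(1) + (1)·(1) = -1 + -1 + 1 + 1 + -1 + -1 + 1 + 1 = 0.
So rows 6 and 4 are orthogonal; the diagonal entry equals n = 8.

(6,6) entry = 8; (6,4) entry = 0.


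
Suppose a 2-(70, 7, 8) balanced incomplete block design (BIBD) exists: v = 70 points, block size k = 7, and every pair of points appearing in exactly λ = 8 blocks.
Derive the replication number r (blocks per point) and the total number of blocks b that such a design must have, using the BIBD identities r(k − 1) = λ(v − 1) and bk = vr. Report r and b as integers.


Any 2-(v, k, λ) BIBD satisfies two necessary conditions:
  (i)  Each point sits in r blocks, and counting incidences through any fixed point gives r(k − 1) = λ(v − 1), so r = λ(v − 1)/(k − 1).
  (ii) Total incidences bk = vr, so b = vr/k.
Step 1: r = λ(v − 1)/(k − 1) = 8·(70 − 1)/(7 − 1) = 8·69/6 = 552/6 = 92.
Step 2: b = vr/k = 70·92/7 = 6440/7 = 920.
Check integrality: r = 92 ∈ Z ✓, b = 920 ∈ Z ✓.
(These identities are necessary conditions: they determine r and b for any design with these parameters, but do not by themselves prove that one exists.)

r = 92, b = 920.


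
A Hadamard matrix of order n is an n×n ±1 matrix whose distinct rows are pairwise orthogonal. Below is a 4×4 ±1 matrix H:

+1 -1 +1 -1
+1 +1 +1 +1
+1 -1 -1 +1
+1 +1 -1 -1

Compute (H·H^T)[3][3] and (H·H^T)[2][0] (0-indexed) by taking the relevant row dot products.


Row 0 of H: [1, -1, 1, -1].
Row 2 of H: [1, -1, -1, 1].
Row 3 of H: [1, 1, -1, -1].
(H·H^T)[3][3] = Σ_j H[3][j]·H[3][j] = (1)² + (1)² + (-1)² + (-1)² = 1 + 1 + 1 + 1 = 4.
(H·H^T)[2][0] = Σ_j H[2][j]·H[0][j] = (1)·(1) + (-1)·(-1) + (-1)·(1) + (1)·(-1) = 1 + 1 + -1 + -1 = 0.
So rows 2 and 0 are orthogonal; the diagonal entry equals n = 4.

(3,3) entry = 4; (2,0) entry = 0.


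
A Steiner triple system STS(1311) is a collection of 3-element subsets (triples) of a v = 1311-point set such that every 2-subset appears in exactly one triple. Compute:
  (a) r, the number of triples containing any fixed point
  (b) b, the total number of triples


An STS(v) is a 2-(v, 3, 1) BIBD: block size k = 3, λ = 1.
Replication: r(k − 1) = λ(v − 1) ⇒ r·2 = 1311 − 1 = 1310 ⇒ r = 655.
Block count: bk = vr ⇒ b·3 = 1311·655 = 858705 ⇒ b = 286235.

r = 655, b = 286235.


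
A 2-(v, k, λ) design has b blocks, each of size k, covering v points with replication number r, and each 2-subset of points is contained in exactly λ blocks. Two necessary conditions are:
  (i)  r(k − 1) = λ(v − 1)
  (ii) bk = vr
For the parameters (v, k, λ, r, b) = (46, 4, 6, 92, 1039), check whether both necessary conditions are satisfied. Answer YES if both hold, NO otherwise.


Condition (i): r(k − 1) = 92·3 = 276; λ(v − 1) = 6·45 = 270. Match? NO.
Condition (ii): bk = 1039·4 = 4156; vr = 46·92 = 4232. Match? NO.
Both conditions hold? NO.

NO


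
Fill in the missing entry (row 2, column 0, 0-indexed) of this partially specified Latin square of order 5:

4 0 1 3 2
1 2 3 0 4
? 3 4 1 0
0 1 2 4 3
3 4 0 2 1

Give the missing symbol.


Row 2 contains symbols [0, 1, 3, 4] — missing [2].
Column 0 contains symbols [0, 1, 3, 4] — missing [2].
The missing symbol must appear in both missing sets; intersection = [2].
Therefore the hidden value is 2.

Missing value = 2.


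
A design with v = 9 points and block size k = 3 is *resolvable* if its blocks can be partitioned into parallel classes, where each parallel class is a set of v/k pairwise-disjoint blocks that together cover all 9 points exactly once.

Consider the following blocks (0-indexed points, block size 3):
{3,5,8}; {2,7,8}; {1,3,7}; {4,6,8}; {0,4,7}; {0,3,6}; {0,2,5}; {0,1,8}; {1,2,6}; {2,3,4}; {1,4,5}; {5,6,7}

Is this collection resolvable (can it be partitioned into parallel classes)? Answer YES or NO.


v = 9, block size k = 3, number of blocks = 12.
For resolvability, blocks must partition into parallel classes of size v/k = 3.
Total blocks must therefore be a multiple of 3: 12 = 3·4 + 0 ⇒ divisible ✓.
Greedy packing gives 4 candidate class(es). Each should be a full parallel class (size 3, covers all 9 points).
  Class 1 (3 blocks): {3,5,8}; {0,4,7}; {1,2,6}. Points covered: [0, 1, 2, 3, 4, 5, 6, 7, 8].
  Class 2 (3 blocks): {2,7,8}; {0,3,6}; {1,4,5}. Points covered: [0, 1, 2, 3, 4, 5, 6, 7, 8].
  Class 3 (3 blocks): {1,3,7}; {4,6,8}; {0,2,5}. Points covered: [0, 1, 2, 3, 4, 5, 6, 7, 8].
  Class 4 (3 blocks): {0,1,8}; {2,3,4}; {5,6,7}. Points covered: [0, 1, 2, 3, 4, 5, 6, 7, 8].
All classes full (size 3)? YES. All classes cover every point? YES.
Resolvable? YES.

YES


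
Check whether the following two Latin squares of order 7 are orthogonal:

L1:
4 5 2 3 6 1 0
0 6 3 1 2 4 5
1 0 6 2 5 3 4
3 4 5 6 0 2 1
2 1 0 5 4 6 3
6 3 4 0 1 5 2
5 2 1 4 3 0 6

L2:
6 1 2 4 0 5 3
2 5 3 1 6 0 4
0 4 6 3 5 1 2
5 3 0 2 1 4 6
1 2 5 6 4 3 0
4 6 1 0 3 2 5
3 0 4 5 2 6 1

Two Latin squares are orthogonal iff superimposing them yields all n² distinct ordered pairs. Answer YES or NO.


Form the n² = 49 superimposed pairs (L1[i][j], L2[i][j]), row by row (rows and columns indexed from 0):
row 0: (4,6) (5,1) (2,2) (3,4) (6,0) (1,5) (0,3)
row 1: (0,2) (6,5) (3,3) (1,1) (2,6) (4,0) (5,4)
row 2: (1,0) (0,4) (6,6) (2,3) (5,5) (3,1) (4,2)
row 3: (3,5) (4,3) (5,0) (6,2) (0,1) (2,4) (1,6)
row 4: (2,1) (1,2) (0,5) (5,6) (4,4) (6,3) (3,0)
row 5: (6,4) (3,6) (4,1) (0,0) (1,3) (5,2) (2,5)
row 6: (5,3) (2,0) (1,4) (4,5) (3,2) (0,6) (6,1)
Orthogonality requires all 49 pairs distinct.
Check by first coordinate: for each symbol s of L1, list the L2 entries in the n cells where L1 = s; they must all differ.
  L1 = 0: L2 entries (in reading order) 3, 2, 4, 1, 5, 0, 6 — all 7 distinct ✓
  L1 = 1: L2 entries (in reading order) 5, 1, 0, 6, 2, 3, 4 — all 7 distinct ✓
  L1 = 2: L2 entries (in reading order) 2, 6, 3, 4, 1, 5, 0 — all 7 distinct ✓
  L1 = 3: L2 entries (in reading order) 4, 3, 1, 5, 0, 6, 2 — all 7 distinct ✓
  L1 = 4: L2 entries (in reading order) 6, 0, 2, 3, 4, 1, 5 — all 7 distinct ✓
  L1 = 5: L2 entries (in reading order) 1, 4, 5, 0, 6, 2, 3 — all 7 distinct ✓
  L1 = 6: L2 entries (in reading order) 0, 5, 6, 2, 3, 4, 1 — all 7 distinct ✓
Every symbol of L1 meets every symbol of L2 exactly once, so all 49 pairs are distinct (49 of 49).
Conclusion: YES.

YES


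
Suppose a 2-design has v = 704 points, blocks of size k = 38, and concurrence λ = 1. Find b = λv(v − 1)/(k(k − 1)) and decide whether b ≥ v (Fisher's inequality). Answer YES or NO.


r = λ(v − 1)/(k − 1) = 1·703/37 = 19.
b = vr/k = 704·19/38 = 352.
Fisher's inequality: b ≥ v ⇔ 352 ≥ 704? NO.

NO


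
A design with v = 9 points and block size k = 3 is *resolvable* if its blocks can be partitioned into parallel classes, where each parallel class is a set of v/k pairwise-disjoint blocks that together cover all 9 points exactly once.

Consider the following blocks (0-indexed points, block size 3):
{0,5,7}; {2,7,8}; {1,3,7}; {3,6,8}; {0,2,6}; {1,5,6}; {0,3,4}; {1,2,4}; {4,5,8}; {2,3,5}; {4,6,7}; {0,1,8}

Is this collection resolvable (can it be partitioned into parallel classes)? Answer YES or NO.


v = 9, block size k = 3, number of blocks = 12.
For resolvability, blocks must partition into parallel classes of size v/k = 3.
Total blocks must therefore be a multiple of 3: 12 = 3·4 + 0 ⇒ divisible ✓.
Greedy packing gives 4 candidate class(es). Each should be a full parallel class (size 3, covers all 9 points).
  Class 1 (3 blocks): {0,5,7}; {3,6,8}; {1,2,4}. Points covered: [0, 1, 2, 3, 4, 5, 6, 7, 8].
  Class 2 (3 blocks): {2,7,8}; {1,5,6}; {0,3,4}. Points covered: [0, 1, 2, 3, 4, 5, 6, 7, 8].
  Class 3 (3 blocks): {1,3,7}; {0,2,6}; {4,5,8}. Points covered: [0, 1, 2, 3, 4, 5, 6, 7, 8].
  Class 4 (3 blocks): {2,3,5}; {4,6,7}; {0,1,8}. Points covered: [0, 1, 2, 3, 4, 5, 6, 7, 8].
All classes full (size 3)? YES. All classes cover every point? YES.
Resolvable? YES.

YES


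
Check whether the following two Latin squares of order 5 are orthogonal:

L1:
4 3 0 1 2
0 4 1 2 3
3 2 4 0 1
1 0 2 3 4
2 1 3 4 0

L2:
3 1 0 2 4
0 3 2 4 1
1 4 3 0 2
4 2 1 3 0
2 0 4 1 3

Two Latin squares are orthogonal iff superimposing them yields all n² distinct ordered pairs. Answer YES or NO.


Form the n² = 25 superimposed pairs (L1[i][j], L2[i][j]), row by row (rows and columns indexed from 0):
row 0: (4,3) (3,1) (0,0) (1,2) (2,4)
row 1: (0,0) (4,3) (1,2) (2,4) (3,1)
row 2: (3,1) (2,4) (4,3) (0,0) (1,2)
row 3: (1,4) (0,2) (2,1) (3,3) (4,0)
row 4: (2,2) (1,0) (3,4) (4,1) (0,3)
Orthogonality requires all 25 pairs distinct.
But the pair (0,0) repeats: cell (0,2) has L1 = 0, L2 = 0, and cell (1,0) has L1 = 0, L2 = 0.
A repeated pair means some other pair never occurs (only 15 distinct pairs out of 25), so the squares are not orthogonal.
Conclusion: NO.

NO


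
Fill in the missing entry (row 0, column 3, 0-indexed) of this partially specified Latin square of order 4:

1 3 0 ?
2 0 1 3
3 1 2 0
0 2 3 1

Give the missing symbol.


Row 0 contains symbols [0, 1, 3] — missing [2].
Column 3 contains symbols [0, 1, 3] — missing [2].
The missing symbol must appear in both missing sets; intersection = [2].
Therefore the hidden value is 2.

Missing value = 2.


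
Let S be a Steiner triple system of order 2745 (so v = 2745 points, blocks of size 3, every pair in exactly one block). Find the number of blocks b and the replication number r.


An STS(v) is a 2-(v, 3, 1) BIBD: block size k = 3, λ = 1.
Replication: r(k − 1) = λ(v − 1) ⇒ r·2 = 2745 − 1 = 2744 ⇒ r = 1372.
Block count: b = v(v − 1)/6 = 2745·2744/6 = 7532280/6 = 1255380.

r = 1372, b = 1255380.


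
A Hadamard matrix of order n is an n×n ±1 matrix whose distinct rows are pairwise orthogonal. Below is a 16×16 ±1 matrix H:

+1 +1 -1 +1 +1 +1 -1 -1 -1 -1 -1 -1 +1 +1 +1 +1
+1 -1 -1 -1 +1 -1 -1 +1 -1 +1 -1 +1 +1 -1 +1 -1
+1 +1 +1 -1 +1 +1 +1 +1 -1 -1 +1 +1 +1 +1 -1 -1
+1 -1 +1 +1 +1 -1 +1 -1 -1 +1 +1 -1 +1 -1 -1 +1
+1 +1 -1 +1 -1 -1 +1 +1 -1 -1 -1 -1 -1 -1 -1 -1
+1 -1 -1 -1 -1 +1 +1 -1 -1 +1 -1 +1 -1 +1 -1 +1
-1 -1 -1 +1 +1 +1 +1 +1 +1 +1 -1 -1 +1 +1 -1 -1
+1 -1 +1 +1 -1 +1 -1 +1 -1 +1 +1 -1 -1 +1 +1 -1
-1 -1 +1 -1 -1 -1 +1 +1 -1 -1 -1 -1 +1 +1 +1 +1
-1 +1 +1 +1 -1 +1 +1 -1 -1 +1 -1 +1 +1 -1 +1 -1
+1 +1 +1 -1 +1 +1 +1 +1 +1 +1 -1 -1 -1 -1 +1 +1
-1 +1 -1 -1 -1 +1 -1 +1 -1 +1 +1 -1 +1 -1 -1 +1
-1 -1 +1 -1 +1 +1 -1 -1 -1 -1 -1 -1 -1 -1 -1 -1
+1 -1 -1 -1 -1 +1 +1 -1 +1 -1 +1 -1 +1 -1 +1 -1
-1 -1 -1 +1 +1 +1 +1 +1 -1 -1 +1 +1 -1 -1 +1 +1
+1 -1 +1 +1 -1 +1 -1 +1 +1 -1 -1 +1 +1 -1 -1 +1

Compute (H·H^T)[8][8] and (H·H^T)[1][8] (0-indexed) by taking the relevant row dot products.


Row 1 of H: [1, -1, -1, -1, 1, -1, -1, 1, -1, 1, -1, 1, 1, -1, 1, -1].
Row 8 of H: [-1, -1, 1, -1, -1, -1, 1, 1, -1, -1, -1, -1, 1, 1, 1, 1].
(H·H^T)[8][8] = Σ_j H[8][j]·H[8][j] = (-1)² + (-1)² + (1)² + (-1)² + (-1)² + (-1)² + (1)² + (1)² + (-1)² + (-1)² + (-1)² + (-1)² + (1)² + (1)² + (1)² + (1)² = 1 + 1 + 1 + 1 + 1 + 1 + 1 + 1 + 1 + 1 + 1 + 1 + 1 + 1 + 1 + 1 = 16.
(H·H^T)[1][8] = Σ_j H[1][j]·H[8][j] = (1)·(-1) + (-1)·(-1) + (-1)·(1) + (-1)·(-1) + (1)·(-1) + (-1)·(-1) + (-1)·(1) + (1)·(1) + (-1)·(-1) + (1)·(-1) + (-1)·(-1) + (1)·(-1) + (1)·(1) + (-1)·(1) + (1)·(1) + (-1)·(1) = -1 + 1 + -1 + 1 + -1 + 1 + -1 + 1 + 1 + -1 + 1 + -1 + 1 + -1 + 1 + -1 = 0.
So rows 1 and 8 are orthogonal; the diagonal entry equals n = 16.

(8,8) entry = 16; (1,8) entry = 0.


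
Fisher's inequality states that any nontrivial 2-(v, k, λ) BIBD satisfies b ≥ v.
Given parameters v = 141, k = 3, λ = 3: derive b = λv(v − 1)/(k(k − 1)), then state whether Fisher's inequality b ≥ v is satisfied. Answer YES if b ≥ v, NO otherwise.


r = λ(v − 1)/(k − 1) = 3·140/2 = 210.
b = vr/k = 141·210/3 = 9870.
Fisher's inequality: b ≥ v ⇔ 9870 ≥ 141? YES.

YES


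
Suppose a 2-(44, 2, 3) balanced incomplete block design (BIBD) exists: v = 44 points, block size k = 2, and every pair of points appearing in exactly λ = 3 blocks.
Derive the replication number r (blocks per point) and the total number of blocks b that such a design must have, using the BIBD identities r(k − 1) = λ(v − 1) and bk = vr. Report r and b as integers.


Any 2-(v, k, λ) BIBD satisfies two necessary conditions:
  (i)  Each point sits in r blocks, and counting incidences through any fixed point gives r(k − 1) = λ(v − 1), so r = λ(v − 1)/(k − 1).
  (ii) Total incidences bk = vr, so b = vr/k.
Step 1: r = λ(v − 1)/(k − 1) = 3·(44 − 1)/(2 − 1) = 3·43/1 = 129/1 = 129.
Step 2: b = vr/k = 44·129/2 = 5676/2 = 2838.
Check integrality: r = 129 ∈ Z ✓, b = 2838 ∈ Z ✓.
(These identities are necessary conditions: they determine r and b for any design with these parameters, but do not by themselves prove that one exists.)

r = 129, b = 2838.


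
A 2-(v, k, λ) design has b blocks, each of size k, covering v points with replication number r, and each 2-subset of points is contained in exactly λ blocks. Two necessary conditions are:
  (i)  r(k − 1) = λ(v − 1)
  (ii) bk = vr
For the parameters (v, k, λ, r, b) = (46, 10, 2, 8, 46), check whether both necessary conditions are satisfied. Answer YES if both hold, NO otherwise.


Condition (i): r(k − 1) = 8·9 = 72; λ(v − 1) = 2·45 = 90. Match? NO.
Condition (ii): bk = 46·10 = 460; vr = 46·8 = 368. Match? NO.
Both conditions hold? NO.

NO


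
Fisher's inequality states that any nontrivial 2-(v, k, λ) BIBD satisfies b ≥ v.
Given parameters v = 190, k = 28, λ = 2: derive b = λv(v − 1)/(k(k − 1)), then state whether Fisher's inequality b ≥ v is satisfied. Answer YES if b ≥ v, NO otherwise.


b = λv(v − 1)/(k(k − 1)) = 2·190·189/(28·27) = 71820/756 = 95.
Compare with v = 190: b < v, so Fisher's inequality fails.

NO


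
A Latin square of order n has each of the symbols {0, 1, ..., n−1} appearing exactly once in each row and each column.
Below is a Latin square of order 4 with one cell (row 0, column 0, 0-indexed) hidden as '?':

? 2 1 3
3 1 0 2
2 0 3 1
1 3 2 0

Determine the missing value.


Row 0 contains symbols [1, 2, 3] — missing [0].
Column 0 contains symbols [1, 2, 3] — missing [0].
The missing symbol must appear in both missing sets; intersection = [0].
Therefore the hidden value is 0.

Missing value = 0.


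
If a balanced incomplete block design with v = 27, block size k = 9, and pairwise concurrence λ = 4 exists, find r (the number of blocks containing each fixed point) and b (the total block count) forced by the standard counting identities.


Any 2-(v, k, λ) BIBD satisfies two necessary conditions:
  (i)  Each point sits in r blocks, and counting incidences through any fixed point gives r(k − 1) = λ(v − 1), so r = λ(v − 1)/(k − 1).
  (ii) Total incidences bk = vr, so b = vr/k.
Step 1: r = λ(v − 1)/(k − 1) = 4·(27 − 1)/(9 − 1) = 4·26/8 = 104/8 = 13.
Step 2: b = vr/k = 27·13/9 = 351/9 = 39.
Check integrality: r = 13 ∈ Z ✓, b = 39 ∈ Z ✓.
(These identities are necessary conditions: they determine r and b for any design with these parameters, but do not by themselves prove that one exists.)

r = 13, b = 39.


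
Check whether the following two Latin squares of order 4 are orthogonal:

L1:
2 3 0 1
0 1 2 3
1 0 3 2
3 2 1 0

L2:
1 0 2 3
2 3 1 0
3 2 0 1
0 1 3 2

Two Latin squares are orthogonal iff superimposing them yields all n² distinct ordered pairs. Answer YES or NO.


Form the n² = 16 superimposed pairs (L1[i][j], L2[i][j]), row by row (rows and columns indexed from 0):
row 0: (2,1) (3,0) (0,2) (1,3)
row 1: (0,2) (1,3) (2,1) (3,0)
row 2: (1,3) (0,2) (3,0) (2,1)
row 3: (3,0) (2,1) (1,3) (0,2)
Orthogonality requires all 16 pairs distinct.
But the pair (0,2) repeats: cell (0,2) has L1 = 0, L2 = 2, and cell (1,0) has L1 = 0, L2 = 2.
A repeated pair means some other pair never occurs (only 4 distinct pairs out of 16), so the squares are not orthogonal.
Conclusion: NO.

NO


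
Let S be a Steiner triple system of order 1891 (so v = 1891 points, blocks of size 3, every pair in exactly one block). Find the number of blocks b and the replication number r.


An STS(v) is a 2-(v, 3, 1) BIBD: block size k = 3, λ = 1.
Replication: r(k − 1) = λ(v − 1) ⇒ r·2 = 1891 − 1 = 1890 ⇒ r = 945.
Block count: b = v(v − 1)/6 = 1891·1890/6 = 3573990/6 = 595665.

r = 945, b = 595665.


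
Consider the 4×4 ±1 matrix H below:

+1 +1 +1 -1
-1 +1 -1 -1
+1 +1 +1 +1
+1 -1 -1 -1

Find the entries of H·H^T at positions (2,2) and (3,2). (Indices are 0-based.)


Row 2 of H: [1, 1, 1, 1].
Row 3 of H: [1, -1, -1, -1].
(H·H^T)[2][2] = Σ_j H[2][j]·H[2][j] = (1)² + (1)² + (1)² + (1)² = 1 + 1 + 1 + 1 = 4.
(H·H^T)[3][2] = Σ_j H[3][j]·H[2][j] = (1)·(1) + (-1)·(1) + (-1)·(1) + (-1)·(1) = 1 + -1 + -1 + -1 = -2.
Rows 3 and 2 are not orthogonal (dot product = -2 ≠ 0), so H is not a Hadamard matrix.

(2,2) entry = 4; (3,2) entry = -2.


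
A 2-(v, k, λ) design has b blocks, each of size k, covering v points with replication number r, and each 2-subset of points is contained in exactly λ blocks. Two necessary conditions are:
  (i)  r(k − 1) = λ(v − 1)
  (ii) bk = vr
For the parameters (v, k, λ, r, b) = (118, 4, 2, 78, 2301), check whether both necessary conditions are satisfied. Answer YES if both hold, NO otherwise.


Condition (i): r(k − 1) = 78·3 = 234; λ(v − 1) = 2·117 = 234. Match? YES.
Condition (ii): bk = 2301·4 = 9204; vr = 118·78 = 9204. Match? YES.
Both conditions hold? YES.

YES


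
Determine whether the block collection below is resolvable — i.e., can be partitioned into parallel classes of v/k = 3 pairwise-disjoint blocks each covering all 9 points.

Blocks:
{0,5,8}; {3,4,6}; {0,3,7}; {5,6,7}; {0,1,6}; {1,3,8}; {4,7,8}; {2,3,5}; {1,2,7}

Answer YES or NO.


v = 9, block size k = 3, number of blocks = 9.
For resolvability, blocks must partition into parallel classes of size v/k = 3.
Total blocks must therefore be a multiple of 3: 9 = 3·3 + 0 ⇒ divisible ✓.
Consider block {0,3,7}. It intersects every other block in the collection, so no parallel class of size 3 can contain it.
Since every block must belong to some parallel class in a resolution, the collection cannot be partitioned into parallel classes.
Resolvable? NO.

NO


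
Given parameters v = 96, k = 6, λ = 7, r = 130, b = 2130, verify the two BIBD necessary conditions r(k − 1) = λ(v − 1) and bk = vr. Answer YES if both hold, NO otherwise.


Condition (i): r(k − 1) = 130·5 = 650; λ(v − 1) = 7·95 = 665. Match? NO.
Condition (ii): bk = 2130·6 = 12780; vr = 96·130 = 12480. Match? NO.
Both conditions hold? NO.

NO


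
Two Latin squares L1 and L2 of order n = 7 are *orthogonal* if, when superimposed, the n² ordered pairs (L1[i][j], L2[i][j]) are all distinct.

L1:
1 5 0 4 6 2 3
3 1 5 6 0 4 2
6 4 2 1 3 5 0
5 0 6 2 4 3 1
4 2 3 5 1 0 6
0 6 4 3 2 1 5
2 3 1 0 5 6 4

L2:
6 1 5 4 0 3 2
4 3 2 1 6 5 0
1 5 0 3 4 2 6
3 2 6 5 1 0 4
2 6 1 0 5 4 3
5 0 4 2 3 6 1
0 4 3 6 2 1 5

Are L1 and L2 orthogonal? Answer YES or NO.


Form the n² = 49 superimposed pairs (L1[i][j], L2[i][j]), row by row (rows and columns indexed from 0):
row 0: (1,6) (5,1) (0,5) (4,4) (6,0) (2,3) (3,2)
row 1: (3,4) (1,3) (5,2) (6,1) (0,6) (4,5) (2,0)
row 2: (6,1) (4,5) (2,0) (1,3) (3,4) (5,2) (0,6)
row 3: (5,3) (0,2) (6,6) (2,5) (4,1) (3,0) (1,4)
row 4: (4,2) (2,6) (3,1) (5,0) (1,5) (0,4) (6,3)
row 5: (0,5) (6,0) (4,4) (3,2) (2,3) (1,6) (5,1)
row 6: (2,0) (3,4) (1,3) (0,6) (5,2) (6,1) (4,5)
Orthogonality requires all 49 pairs distinct.
But the pair (6,1) repeats: cell (1,3) has L1 = 6, L2 = 1, and cell (2,0) has L1 = 6, L2 = 1.
A repeated pair means some other pair never occurs (only 28 distinct pairs out of 49), so the squares are not orthogonal.
Conclusion: NO.

NO


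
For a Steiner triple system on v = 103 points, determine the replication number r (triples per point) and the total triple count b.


An STS(v) is a 2-(v, 3, 1) BIBD: block size k = 3, λ = 1.
Replication: r(k − 1) = λ(v − 1) ⇒ r·2 = 103 − 1 = 102 ⇒ r = 51.
Block count: b = v(v − 1)/6 = 103·102/6 = 10506/6 = 1751.
(Check via bk = vr: 1751·3 = 5253 = 103·51 = 5253 ✓.)

r = 51, b = 1751.


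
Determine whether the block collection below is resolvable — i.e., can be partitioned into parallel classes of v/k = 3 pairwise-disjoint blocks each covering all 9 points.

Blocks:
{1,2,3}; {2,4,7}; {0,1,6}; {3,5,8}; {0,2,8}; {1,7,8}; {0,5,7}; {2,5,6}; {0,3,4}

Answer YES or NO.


v = 9, block size k = 3, number of blocks = 9.
For resolvability, blocks must partition into parallel classes of size v/k = 3.
Total blocks must therefore be a multiple of 3: 9 = 3·3 + 0 ⇒ divisible ✓.
Consider block {1,2,3}. The only other block(s) in the collection disjoint from it are {0,5,7} — just 1 block(s). Any parallel class containing {1,2,3} would need 2 other blocks each disjoint from it, so no parallel class of size 3 can contain {1,2,3}.
Since every block must belong to some parallel class in a resolution, the collection cannot be partitioned into parallel classes.
Resolvable? NO.

NO


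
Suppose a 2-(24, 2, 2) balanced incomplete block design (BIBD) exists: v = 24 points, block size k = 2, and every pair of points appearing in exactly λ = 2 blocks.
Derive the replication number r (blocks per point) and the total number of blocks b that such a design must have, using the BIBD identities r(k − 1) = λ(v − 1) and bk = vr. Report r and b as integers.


Any 2-(v, k, λ) BIBD satisfies two necessary conditions:
  (i)  Each point sits in r blocks, and counting incidences through any fixed point gives r(k − 1) = λ(v − 1), so r = λ(v − 1)/(k − 1).
  (ii) Total incidences bk = vr, so b = vr/k.
Step 1: r = λ(v − 1)/(k − 1) = 2·(24 − 1)/(2 − 1) = 2·23/1 = 46/1 = 46.
Step 2: b = vr/k = 24·46/2 = 1104/2 = 552.
Check integrality: r = 46 ∈ Z ✓, b = 552 ∈ Z ✓.
(These identities are necessary conditions: they determine r and b for any design with these parameters, but do not by themselves prove that one exists.)

r = 46, b = 552.


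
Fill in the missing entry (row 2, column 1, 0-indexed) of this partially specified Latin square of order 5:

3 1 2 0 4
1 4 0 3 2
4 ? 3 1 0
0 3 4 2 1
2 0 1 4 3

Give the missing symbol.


Row 2 contains symbols [0, 1, 3, 4] — missing [2].
Column 1 contains symbols [0, 1, 3, 4] — missing [2].
The missing symbol must appear in both missing sets; intersection = [2].
Therefore the hidden value is 2.

Missing value = 2.


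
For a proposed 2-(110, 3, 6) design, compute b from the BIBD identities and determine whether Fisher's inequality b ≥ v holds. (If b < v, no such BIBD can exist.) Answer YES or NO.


r = λ(v − 1)/(k − 1) = 6·109/2 = 327.
b = vr/k = 110·327/3 = 11990.
Fisher's inequality: b ≥ v ⇔ 11990 ≥ 110? YES.

YES


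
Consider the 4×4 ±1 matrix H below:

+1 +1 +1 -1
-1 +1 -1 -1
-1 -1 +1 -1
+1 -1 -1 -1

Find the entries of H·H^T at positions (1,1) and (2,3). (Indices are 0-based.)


Row 1 of H: [-1, 1, -1, -1].
Row 2 of H: [-1, -1, 1, -1].
Row 3 of H: [1, -1, -1, -1].
(H·H^T)[1][1] = Σ_j H[1][j]·H[1][j] = (-1)² + (1)² + (-1)² + (-1)² = 1 + 1 + 1 + 1 = 4.
(H·H^T)[2][3] = Σ_j H[2][j]·H[3][j] = (-1)·(1) + (-1)·(-1) + (1)·(-1) + (-1)·(-1) = -1 + 1 + -1 + 1 = 0.
So rows 2 and 3 are orthogonal; the diagonal entry equals n = 4.

(1,1) entry = 4; (2,3) entry = 0.


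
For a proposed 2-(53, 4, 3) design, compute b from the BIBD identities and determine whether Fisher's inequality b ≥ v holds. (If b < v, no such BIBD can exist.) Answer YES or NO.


b = λv(v − 1)/(k(k − 1)) = 3·53·52/(4·3) = 8268/12 = 689.
Compare with v = 53: b ≥ v, so Fisher's inequality holds.

YES


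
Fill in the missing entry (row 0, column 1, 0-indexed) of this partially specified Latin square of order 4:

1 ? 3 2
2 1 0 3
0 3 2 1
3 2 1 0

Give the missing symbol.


Row 0 contains symbols [1, 2, 3] — missing [0].
Column 1 contains symbols [1, 2, 3] — missing [0].
The missing symbol must appear in both missing sets; intersection = [0].
Therefore the hidden value is 0.

Missing value = 0.


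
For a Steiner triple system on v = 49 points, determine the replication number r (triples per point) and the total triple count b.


An STS(v) is a 2-(v, 3, 1) BIBD: block size k = 3, λ = 1.
Replication: r(k − 1) = λ(v − 1) ⇒ r·2 = 49 − 1 = 48 ⇒ r = 24.
Block count: bk = vr ⇒ b·3 = 49·24 = 1176 ⇒ b = 392.

r = 24, b = 392.


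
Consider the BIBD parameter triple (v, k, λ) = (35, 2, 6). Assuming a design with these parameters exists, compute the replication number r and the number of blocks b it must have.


Any 2-(v, k, λ) BIBD satisfies two necessary conditions:
  (i)  Each point sits in r blocks, and counting incidences through any fixed point gives r(k − 1) = λ(v − 1), so r = λ(v − 1)/(k − 1).
  (ii) Total incidences bk = vr, so b = vr/k.
Step 1: r = λ(v − 1)/(k − 1) = 6·(35 − 1)/(2 − 1) = 6·34/1 = 204/1 = 204.
Step 2: b = vr/k = 35·204/2 = 7140/2 = 3570.
Check integrality: r = 204 ∈ Z ✓, b = 3570 ∈ Z ✓.
(These identities are necessary conditions: they determine r and b for any design with these parameters, but do not by themselves prove that one exists.)

r = 204, b = 3570.


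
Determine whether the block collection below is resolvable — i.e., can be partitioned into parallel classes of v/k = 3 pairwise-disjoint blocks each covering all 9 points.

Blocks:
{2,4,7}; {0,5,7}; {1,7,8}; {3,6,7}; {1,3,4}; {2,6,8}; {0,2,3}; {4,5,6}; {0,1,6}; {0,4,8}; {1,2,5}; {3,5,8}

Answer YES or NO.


v = 9, block size k = 3, number of blocks = 12.
For resolvability, blocks must partition into parallel classes of size v/k = 3.
Total blocks must therefore be a multiple of 3: 12 = 3·4 + 0 ⇒ divisible ✓.
Greedy packing gives 4 candidate class(es). Each should be a full parallel class (size 3, covers all 9 points).
  Class 1 (3 blocks): {2,4,7}; {0,1,6}; {3,5,8}. Points covered: [0, 1, 2, 3, 4, 5, 6, 7, 8].
  Class 2 (3 blocks): {0,5,7}; {1,3,4}; {2,6,8}. Points covered: [0, 1, 2, 3, 4, 5, 6, 7, 8].
  Class 3 (3 blocks): {1,7,8}; {0,2,3}; {4,5,6}. Points covered: [0, 1, 2, 3, 4, 5, 6, 7, 8].
  Class 4 (3 blocks): {3,6,7}; {0,4,8}; {1,2,5}. Points covered: [0, 1, 2, 3, 4, 5, 6, 7, 8].
All classes full (size 3)? YES. All classes cover every point? YES.
Resolvable? YES.

YES
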